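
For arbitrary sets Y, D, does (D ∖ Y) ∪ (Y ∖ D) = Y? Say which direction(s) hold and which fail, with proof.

Neither inclusion holds.

(⟹) This inclusion fails. Take Y = ∅, D = {1}; then 1 ∈ (D ∖ Y) ∪ (Y ∖ D) but 1 ∉ Y.

(⟸) This inclusion fails. Take Y = {1}, D = {1}; then 1 ∈ Y but 1 ∉ (D ∖ Y) ∪ (Y ∖ D).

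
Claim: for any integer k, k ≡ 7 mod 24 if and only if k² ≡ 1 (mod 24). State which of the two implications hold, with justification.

The forward direction holds; the converse fails.

(⇐) This fails: take k = 1. Then 1² = 1 ≡ 1 (mod 24), yet 1 ≡ 1 (mod 24), not 7.

(⇒) Suppose k ≡ 7 mod 24. Write k = 24j + 7. Then (24j + 7)² = 576j² + 336j + 49 = 24(24j² + 14j + 2) + 1, so k² ≡ 1 (mod 24).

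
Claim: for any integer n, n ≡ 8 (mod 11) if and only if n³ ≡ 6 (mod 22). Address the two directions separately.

(←) The residues r modulo 22 with r³ ≡ 6 (mod 22) are exactly {8}, and each is ≡ 8 (mod 11).

(→) This fails: take n = 19. Then 19 ≡ 8 (mod 11), but 19³ = 6859 ≡ 17 (mod 22), not 6.

Not equivalent: only (⇐) holds.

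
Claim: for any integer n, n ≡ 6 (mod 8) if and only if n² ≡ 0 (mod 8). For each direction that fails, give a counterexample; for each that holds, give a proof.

Both directions fail.

(⇒) This fails: take n = 6. Then 6 ≡ 6 (mod 8), but 6² = 36 ≡ 4 (mod 8), not 0.

(⇐) This fails: take n = 0. Then 0² = 0 ≡ 0 (mod 8), yet 0 ≡ 0 (mod 8), not 6.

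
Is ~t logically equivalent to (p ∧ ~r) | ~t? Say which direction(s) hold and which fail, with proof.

Not equivalent: only (⇒) holds.

Forward direction. Assume the antecedent. If r is true, the antecedent forces (r = T, p = F, t = F) or (r = T, p = T, t = F), and (p ∧ ~r) | ~t holds there. If r is false, the antecedent forces (r = F, p = F, t = F) or (r = F, p = T, t = F), and (p ∧ ~r) | ~t holds there. Either way (p ∧ ~r) | ~t holds.

Converse. This fails. Under r = F, p = T, t = T, the left side is false but the right side is true.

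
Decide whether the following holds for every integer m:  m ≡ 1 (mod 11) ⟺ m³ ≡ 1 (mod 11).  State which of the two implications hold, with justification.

Equivalent; both directions hold.

Forward direction. Suppose m ≡ 1 (mod 11). Write m = 11j + 1. Then (11j + 1)³ = 1331j³ + 363j² + 33j + 1 = 11(121j³ + 33j² + 3j) + 1, so m³ ≡ 1 (mod 11).

Converse. For the converse, argue contrapositively. If m ≢ 1 (mod 11), then m is congruent to one of 0, 2, 3, 4, 5, 6, 7, 8, 9, 10 modulo 11, and these give m³ ≡ 0, 8, 5, 9, 4, 7, 2, 6, 3, 10 respectively — never 1.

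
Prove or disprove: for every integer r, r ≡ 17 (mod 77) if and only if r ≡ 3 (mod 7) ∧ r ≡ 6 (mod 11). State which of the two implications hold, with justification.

Both directions hold; the statement is true.

[⇒] Suppose r ≡ 17 (mod 77); write r = 77j + 17. Since 7 ∣ 77, reducing mod 7 gives r ≡ 17 ≡ 3 (mod 7); since 11 ∣ 77, reducing mod 11 gives r ≡ 17 ≡ 6 (mod 11).

[⇐] Conversely, if r ≡ 3 (mod 7) and r ≡ 6 (mod 11), then by the Chinese remainder theorem r ≡ 17 (mod 77). This is exactly r ≡ 17 (mod 77).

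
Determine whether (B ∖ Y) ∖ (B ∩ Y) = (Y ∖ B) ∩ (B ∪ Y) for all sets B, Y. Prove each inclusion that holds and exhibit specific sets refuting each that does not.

Neither inclusion holds.

(⟹) This inclusion fails. Take B = {1}, Y = ∅; then 1 ∈ (B ∖ Y) ∖ (B ∩ Y) but 1 ∉ (Y ∖ B) ∩ (B ∪ Y).

(⟸) This inclusion fails. Take B = ∅, Y = {1}; then 1 ∈ (Y ∖ B) ∩ (B ∪ Y) but 1 ∉ (B ∖ Y) ∖ (B ∩ Y).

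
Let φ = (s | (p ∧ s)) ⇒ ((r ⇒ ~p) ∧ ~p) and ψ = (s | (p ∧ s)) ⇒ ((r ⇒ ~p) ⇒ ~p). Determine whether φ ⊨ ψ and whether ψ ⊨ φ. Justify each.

Only the forward implication holds.

[⇒] Assume the antecedent. If p is true, the antecedent forces (p = T, r = F, s = F) or (p = T, r = T, s = F), and the consequent holds there. If p is false, the consequent reduces to true regardless of the other variables. Either way the consequent holds.

[⇐] This fails. Under p = T, r = T, s = T, the left side is false but the right side is true.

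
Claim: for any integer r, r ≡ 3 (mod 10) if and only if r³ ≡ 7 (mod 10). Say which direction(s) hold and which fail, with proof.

(⇒) Suppose r ≡ 3 (mod 10). Write r = 10j + 3. Then (10j + 3)³ = 1000j³ + 900j² + 270j + 27 = 10(100j³ + 90j² + 27j + 2) + 7, so r³ ≡ 7 (mod 10).

(⇐) Conversely, suppose r³ ≡ 7 (mod 10). The only residue r in {0, …, 9} with r³ ≡ 7 (mod 10) is r = 3, so r ≡ 3 (mod 10).

Both implications hold.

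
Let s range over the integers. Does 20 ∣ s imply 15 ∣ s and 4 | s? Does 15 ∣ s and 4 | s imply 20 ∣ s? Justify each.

Forward direction. This fails: take s = 20. Certainly 20 ∣ 20, but 15 ∤ 20.

Converse. Suppose 15 ∣ s and 4 ∣ s. Any common multiple of 15 and 4 is a multiple of their lcm; here gcd(15, 4) = 1, so lcm(15, 4) = 15·4 = 60, so 60 ∣ s. Since 20 ∣ 60, it follows that 20 ∣ s.

The forward direction fails; the converse holds.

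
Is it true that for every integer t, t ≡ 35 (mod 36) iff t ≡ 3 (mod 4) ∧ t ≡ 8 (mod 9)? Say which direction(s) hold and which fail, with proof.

(⇒) Suppose t ≡ 35 (mod 36); write t = 36j + 35. Since 4 ∣ 36, reducing mod 4 gives t ≡ 35 ≡ 3 (mod 4); since 9 ∣ 36, reducing mod 9 gives t ≡ 35 ≡ 8 (mod 9).

(⇐) Conversely, if t ≡ 3 (mod 4) and t ≡ 8 (mod 9), then by the Chinese remainder theorem t ≡ 35 (mod 36). This is exactly t ≡ 35 (mod 36).

Both directions hold; the statement is true.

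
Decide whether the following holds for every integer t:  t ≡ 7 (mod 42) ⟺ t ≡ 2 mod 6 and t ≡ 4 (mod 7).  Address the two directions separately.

Neither implication holds.

Forward direction. This fails: t = 7 gives 7 ≡ 7 (mod 42) but 7 ≡ 1 (mod 6), so the conjunction on the right does not hold.

Converse. This fails: t = 32 satisfies both congruences on the right (32 ≡ 2 mod 6 and 32 ≡ 4 mod 7) yet 32 ≡ 32 (mod 42), not 7.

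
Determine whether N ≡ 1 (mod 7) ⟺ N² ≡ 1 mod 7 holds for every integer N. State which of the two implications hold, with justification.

(←) This fails: take N = 6. Then 6² = 36 ≡ 1 (mod 7), yet 6 ≡ 6 (mod 7), not 1.

(→) Suppose N ≡ 1 (mod 7). Write N = 7j + 1. Then (7j + 1)² = 49j² + 14j + 1 = 7(7j² + 2j) + 1, so N² ≡ 1 (mod 7).

(⇒) holds; (⇐) fails.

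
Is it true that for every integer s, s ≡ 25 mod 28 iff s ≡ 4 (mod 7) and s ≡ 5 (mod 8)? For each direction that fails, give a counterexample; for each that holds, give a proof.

Only the reverse direction holds.

(→) This fails: s = 25 gives 25 ≡ 25 (mod 28) but 25 ≡ 1 (mod 8), so the conjunction on the right does not hold.

(←) Conversely, if s ≡ 4 (mod 7) and s ≡ 5 (mod 8), then by the Chinese remainder theorem s ≡ 53 (mod 56). Since 53 ≡ 25 (mod 28) and 28 ∣ 56, we get s ≡ 25 (mod 28).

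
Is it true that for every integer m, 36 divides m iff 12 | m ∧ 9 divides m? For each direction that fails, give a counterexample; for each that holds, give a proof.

Both implications hold.

[⇒] If 36 ∣ m, write m = 36q. Since 36 = 3·12, m = 12·(3q), so 12 ∣ m; and since 36 = 4·9, m = 9·(4q), so 9 ∣ m.

[⇐] Suppose 12 ∣ m and 9 ∣ m. Any common multiple of 12 and 9 is a multiple of their lcm; here lcm(12, 9) = 12·9/gcd(12, 9) = 108/3 = 36, so 36 ∣ m.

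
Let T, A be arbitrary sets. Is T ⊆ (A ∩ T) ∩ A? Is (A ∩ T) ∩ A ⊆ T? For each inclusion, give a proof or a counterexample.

(⟹) This inclusion fails. Take T = {1}, A = ∅; then 1 ∈ T but 1 ∉ (A ∩ T) ∩ A.

(⟸) Let x ∈ (A ∩ T) ∩ A. Then x ∈ T ∩ A, from which x ∈ T.

Only the reverse inclusion holds.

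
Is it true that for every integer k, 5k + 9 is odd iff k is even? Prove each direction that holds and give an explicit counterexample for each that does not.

(⟹) Suppose 5k + 9 is odd. Since 5 is odd, 5k and k have the same parity, so 5k + 9 ≡ k + 9 (mod 2). As 9 is odd, 5k + 9 is odd exactly when k is even. Thus k is even.

(⟸) Conversely, suppose k is even; write k = 2j. Then 5k + 9 = 5·(2j) + 9 = 2·5j + 9, which is odd.

Both implications hold.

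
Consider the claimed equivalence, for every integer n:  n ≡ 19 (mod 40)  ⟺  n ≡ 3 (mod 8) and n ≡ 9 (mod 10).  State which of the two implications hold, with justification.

Both implications hold.

(⟹) Suppose n ≡ 19 (mod 40); write n = 40j + 19. Since 8 ∣ 40, reducing mod 8 gives n ≡ 19 ≡ 3 (mod 8); since 10 ∣ 40, reducing mod 10 gives n ≡ 19 ≡ 9 (mod 10).

(⟸) Conversely, if n ≡ 3 (mod 8) and n ≡ 9 (mod 10), then by the Chinese remainder theorem n ≡ 19 (mod 40). This is exactly n ≡ 19 (mod 40).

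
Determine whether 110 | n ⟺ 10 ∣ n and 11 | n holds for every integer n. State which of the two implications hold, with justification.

[⇒] If 110 ∣ n, write n = 110q. Since 110 = 11·10, n = 10·(11q), so 10 ∣ n; and since 110 = 10·11, n = 11·(10q), so 11 ∣ n.

[⇐] Suppose 10 ∣ n and 11 ∣ n. Any common multiple of 10 and 11 is a multiple of their lcm; here gcd(10, 11) = 1, so lcm(10, 11) = 10·11 = 110, so 110 ∣ n.

Both implications hold.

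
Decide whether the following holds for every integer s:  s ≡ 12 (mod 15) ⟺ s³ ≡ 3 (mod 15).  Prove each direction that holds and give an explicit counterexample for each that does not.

Both implications hold.

(→) Suppose s ≡ 12 (mod 15). Write s = 15j + 12. Then (15j + 12)³ = 3375j³ + 8100j² + 6480j + 1728 = 15(225j³ + 540j² + 432j + 115) + 3, so s³ ≡ 3 (mod 15).

(←) Conversely, suppose s³ ≡ 3 (mod 15). The only residue r in {0, …, 14} with r³ ≡ 3 (mod 15) is r = 12, so s ≡ 12 (mod 15).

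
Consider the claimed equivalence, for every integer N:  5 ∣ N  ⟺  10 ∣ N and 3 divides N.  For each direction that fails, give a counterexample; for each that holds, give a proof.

(←) Suppose 10 ∣ N and 3 ∣ N. Any common multiple of 10 and 3 is a multiple of their lcm; here gcd(10, 3) = 1, so lcm(10, 3) = 10·3 = 30, so 30 ∣ N. Since 5 ∣ 30, it follows that 5 ∣ N.

(→) This fails: take N = 5. Certainly 5 ∣ 5, but 10 ∤ 5.

Not equivalent: only (⇐) holds.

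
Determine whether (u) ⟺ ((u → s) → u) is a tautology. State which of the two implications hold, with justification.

The biconditional holds.

(→) Assume the antecedent. If u is true, (u → s) → u reduces to true regardless of the other variables. If u is false, the antecedent cannot hold. Either way (u → s) → u holds.

(←) Assume the antecedent. If u is true, u reduces to true regardless of the other variables. If u is false, the antecedent cannot hold. Either way u holds.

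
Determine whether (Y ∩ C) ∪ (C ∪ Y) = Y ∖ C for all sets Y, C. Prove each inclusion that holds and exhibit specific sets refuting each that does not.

Forward inclusion. This inclusion fails. Take Y = ∅, C = {1}; then 1 ∈ (Y ∩ C) ∪ (C ∪ Y) but 1 ∉ Y ∖ C.

Reverse inclusion. Let x ∈ Y ∖ C. Then x ∈ Y and x ∉ C, from which x ∈ (Y ∩ C) ∪ (C ∪ Y).

The sets are not equal: only the reverse inclusion holds.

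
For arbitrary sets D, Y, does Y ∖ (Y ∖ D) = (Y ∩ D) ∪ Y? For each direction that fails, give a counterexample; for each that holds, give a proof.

(⟹) Let x ∈ Y ∖ (Y ∖ D). Then x ∈ D ∩ Y, from which x ∈ (Y ∩ D) ∪ Y.

(⟸) This inclusion fails. Take D = ∅, Y = {1}; then 1 ∈ (Y ∩ D) ∪ Y but 1 ∉ Y ∖ (Y ∖ D).

(⊆) holds; (⊇) fails.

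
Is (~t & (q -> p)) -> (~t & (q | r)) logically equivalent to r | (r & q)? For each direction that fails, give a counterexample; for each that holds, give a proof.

Not equivalent: only (⇐) holds.

[⇒] This fails. Under p = F, r = F, q = T, t = F, the left side is true but the right side is false.

[⇐] Assume the antecedent. If r is true, the consequent reduces to true regardless of the other variables. If r is false, the antecedent cannot hold. Either way the consequent holds.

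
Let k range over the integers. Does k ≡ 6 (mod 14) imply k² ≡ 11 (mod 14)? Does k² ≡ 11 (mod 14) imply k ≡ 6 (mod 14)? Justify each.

Both directions fail.

(→) This fails: take k = 6. Then 6 ≡ 6 (mod 14), but 6² = 36 ≡ 8 (mod 14), not 11.

(←) This fails: take k = 5. Then 5² = 25 ≡ 11 (mod 14), yet 5 ≡ 5 (mod 14), not 6.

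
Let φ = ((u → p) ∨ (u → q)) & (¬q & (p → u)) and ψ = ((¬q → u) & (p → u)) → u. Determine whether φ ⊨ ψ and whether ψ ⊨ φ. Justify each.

(⇒) Assume the antecedent. If p is true, ((¬q → u) & (p → u)) → u reduces to true regardless of the other variables. If p is false, the antecedent forces (p = F, q = F, u = F), and ((¬q → u) & (p → u)) → u holds there. Either way ((¬q → u) & (p → u)) → u holds.

(⇐) This fails. Under p = T, q = F, u = F, the left side is false but the right side is true.

(⇒) holds; (⇐) fails.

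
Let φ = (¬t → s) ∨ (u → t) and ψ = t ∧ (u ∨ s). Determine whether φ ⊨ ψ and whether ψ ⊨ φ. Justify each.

Only the reverse direction holds.

[⇒] This fails. Under u = F, t = F, s = F, the left side is true but the right side is false.

[⇐] Assume the antecedent. If u is true, the antecedent forces (u = T, t = T, s = F) or (u = T, t = T, s = T), and (¬t → s) ∨ (u → t) holds there. If u is false, (¬t → s) ∨ (u → t) reduces to true regardless of the other variables. Either way (¬t → s) ∨ (u → t) holds.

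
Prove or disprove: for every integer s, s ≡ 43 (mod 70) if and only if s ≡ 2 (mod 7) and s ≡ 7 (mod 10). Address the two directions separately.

Forward direction. This fails: s = 43 gives 43 ≡ 43 (mod 70) but 43 ≡ 1 (mod 7), so the conjunction on the right does not hold.

Converse. This fails: s = 37 satisfies both congruences on the right (37 ≡ 2 mod 7 and 37 ≡ 7 mod 10) yet 37 ≡ 37 (mod 70), not 43.

(⇒) fails and (⇐) fails.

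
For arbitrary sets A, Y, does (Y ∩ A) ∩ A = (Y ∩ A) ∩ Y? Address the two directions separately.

The two sets are equal.

Forward inclusion. Let x ∈ (Y ∩ A) ∩ A. Then x ∈ A ∩ Y, from which x ∈ (Y ∩ A) ∩ Y.

Reverse inclusion. Let x ∈ (Y ∩ A) ∩ Y. Then x ∈ A ∩ Y, from which x ∈ (Y ∩ A) ∩ A.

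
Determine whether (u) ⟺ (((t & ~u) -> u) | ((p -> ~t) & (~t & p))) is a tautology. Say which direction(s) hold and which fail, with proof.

Only the forward direction holds.

[⇐] This fails. Under p = F, u = F, t = F, the left side is false but the right side is true.

[⇒] Assume the antecedent. If p is true, the antecedent forces (p = T, u = T, t = F) or (p = T, u = T, t = T), and the consequent holds there. If p is false, the antecedent forces (p = F, u = T, t = F) or (p = F, u = T, t = T), and the consequent holds there. Either way the consequent holds.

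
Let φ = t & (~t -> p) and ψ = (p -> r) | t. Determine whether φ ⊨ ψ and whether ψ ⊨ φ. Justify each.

Only the forward implication holds.

(→) Assume the antecedent. If t is true, (p -> r) | t reduces to true regardless of the other variables. If t is false, the antecedent cannot hold. Either way (p -> r) | t holds.

(←) This fails. Under t = F, p = F, r = F, the left side is false but the right side is true.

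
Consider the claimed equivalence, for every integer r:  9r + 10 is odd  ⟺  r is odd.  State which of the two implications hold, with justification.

(→) Suppose 9r + 10 is odd. Since 9 is odd, 9r and r have the same parity, so 9r + 10 ≡ r + 10 (mod 2). As 10 is even, 9r + 10 is odd exactly when r is odd. Thus r is odd.

(←) Conversely, suppose r is odd; write r = 2j + 1. Then 9r + 10 = 9·(2j + 1) + 10 = 2·9j + 19, which is odd.

Both directions hold.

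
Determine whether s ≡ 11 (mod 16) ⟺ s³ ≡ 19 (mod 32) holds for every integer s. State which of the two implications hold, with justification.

Only the reverse direction holds.

Forward direction. This fails: take s = 27. Then 27 ≡ 11 (mod 16), but 27³ = 19683 ≡ 3 (mod 32), not 19.

Converse. The residues r modulo 32 with r³ ≡ 19 (mod 32) are exactly {11}, and each is ≡ 11 (mod 16).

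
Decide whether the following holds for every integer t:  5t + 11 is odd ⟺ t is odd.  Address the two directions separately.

Forward direction. This fails: t = 2 gives 5t + 11 = 21, which is odd, but 2 is even, not odd.

Converse. This also fails: t = 1 is odd, but 5t + 11 = 16 is even, not odd.

(⇒) fails and (⇐) fails.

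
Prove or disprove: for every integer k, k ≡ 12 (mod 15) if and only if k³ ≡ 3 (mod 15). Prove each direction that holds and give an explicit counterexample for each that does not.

Forward direction. Suppose k ≡ 12 (mod 15). Write k = 15j + 12. Then (15j + 12)³ = 3375j³ + 8100j² + 6480j + 1728 = 15(225j³ + 540j² + 432j + 115) + 3, so k³ ≡ 3 (mod 15).

Converse. Suppose k³ ≡ 3 (mod 15). The only residue r in {0, …, 14} with r³ ≡ 3 (mod 15) is r = 12, so k ≡ 12 (mod 15).

Both directions hold; the statement is true.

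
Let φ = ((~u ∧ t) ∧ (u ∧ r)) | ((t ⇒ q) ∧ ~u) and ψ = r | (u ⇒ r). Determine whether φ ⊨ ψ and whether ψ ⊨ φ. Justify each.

(⇒) holds; (⇐) fails.

Forward direction. Assume the antecedent. If u is true, the antecedent cannot hold. If u is false, r | (u ⇒ r) reduces to true regardless of the other variables. Either way r | (u ⇒ r) holds.

Converse. This fails. Under u = T, r = T, t = F, q = F, the left side is false but the right side is true.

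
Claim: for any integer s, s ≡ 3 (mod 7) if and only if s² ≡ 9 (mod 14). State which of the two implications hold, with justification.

(⟹) This fails: take s = 10. Then 10 ≡ 3 (mod 7), but 10² = 100 ≡ 2 (mod 14), not 9.

(⟸) This fails: take s = 11. Then 11² = 121 ≡ 9 (mod 14), yet 11 ≡ 4 (mod 7), not 3.

Both directions fail.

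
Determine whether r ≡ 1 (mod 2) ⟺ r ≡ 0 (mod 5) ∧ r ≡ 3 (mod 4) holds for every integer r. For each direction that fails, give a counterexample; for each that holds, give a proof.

Only the converse holds.

(⟹) This fails: r = 1 gives 1 ≡ 1 (mod 2) but 1 ≡ 1 (mod 5), so the conjunction on the right does not hold.

(⟸) Conversely, if r ≡ 0 (mod 5) and r ≡ 3 (mod 4), then by the Chinese remainder theorem r ≡ 15 (mod 20). Since 15 ≡ 1 (mod 2) and 2 ∣ 20, we get r ≡ 1 (mod 2).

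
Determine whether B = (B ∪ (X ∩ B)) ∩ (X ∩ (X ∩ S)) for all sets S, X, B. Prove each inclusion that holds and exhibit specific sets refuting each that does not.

(⟹) This inclusion fails. Take S = ∅, X = ∅, B = {1}; then 1 ∈ B but 1 ∉ (B ∪ (X ∩ B)) ∩ (X ∩ (X ∩ S)).

(⟸) Let x ∈ (B ∪ (X ∩ B)) ∩ (X ∩ (X ∩ S)). Then x ∈ S ∩ X ∩ B, from which x ∈ B.

Only the reverse inclusion holds.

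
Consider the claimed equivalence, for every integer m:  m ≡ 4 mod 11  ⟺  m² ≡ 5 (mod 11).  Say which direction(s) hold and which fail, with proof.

Only the forward implication holds.

(⟹) Suppose m ≡ 4 mod 11. Write m = 11j + 4. Then (11j + 4)² = 121j² + 88j + 16 = 11(11j² + 8j + 1) + 5, so m² ≡ 5 (mod 11).

(⟸) This fails: take m = 7. Then 7² = 49 ≡ 5 (mod 11), yet 7 ≡ 7 (mod 11), not 4.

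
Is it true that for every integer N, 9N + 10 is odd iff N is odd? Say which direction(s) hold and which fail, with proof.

(⟹) Suppose 9N + 10 is odd. Since 9 is odd, 9N and N have the same parity, so 9N + 10 ≡ N + 10 (mod 2). As 10 is even, 9N + 10 is odd exactly when N is odd. Thus N is odd.

(⟸) Conversely, suppose N is odd; write N = 2j + 1. Then 9N + 10 = 9·(2j + 1) + 10 = 2·9j + 19, which is odd.

Both directions hold; the statement is true.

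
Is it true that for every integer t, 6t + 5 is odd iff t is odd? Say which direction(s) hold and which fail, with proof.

(⇒) This fails: take t = 0. Then 6t + 5 = 5, which is odd, yet t = 0 is even, not odd.

(⇐) Suppose t is odd. Since 6 is even, 6t is even for every t, so 6t + 5 has the same parity as 5, which is odd. Hence 6t + 5 is odd.

Only the reverse direction holds.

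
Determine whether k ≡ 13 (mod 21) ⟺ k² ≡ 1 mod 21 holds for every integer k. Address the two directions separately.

[⇒] Suppose k ≡ 13 (mod 21). Write k = 21j + 13. Then (21j + 13)² = 441j² + 546j + 169 = 21(21j² + 26j + 8) + 1, so k² ≡ 1 (mod 21).

[⇐] This fails: take k = 1. Then 1² = 1 ≡ 1 (mod 21), yet 1 ≡ 1 (mod 21), not 13.

Only the forward implication holds.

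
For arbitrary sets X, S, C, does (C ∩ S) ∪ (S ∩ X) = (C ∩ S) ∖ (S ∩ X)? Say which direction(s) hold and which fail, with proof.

(⊆) fails; (⊇) holds.

Forward inclusion. This inclusion fails. Take X = {1}, S = {1}, C = ∅; then 1 ∈ (C ∩ S) ∪ (S ∩ X) but 1 ∉ (C ∩ S) ∖ (S ∩ X).

Reverse inclusion. Let x ∈ (C ∩ S) ∖ (S ∩ X). Then x ∈ S ∩ C and x ∉ X, from which x ∈ (C ∩ S) ∪ (S ∩ X).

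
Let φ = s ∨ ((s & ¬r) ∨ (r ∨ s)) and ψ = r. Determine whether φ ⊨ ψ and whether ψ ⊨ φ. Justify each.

Only the converse holds.

(⇒) This fails. Under s = T, r = F, the left side is true but the right side is false.

(⇐) Assume the antecedent. If s is true, s ∨ ((s & ¬r) ∨ (r ∨ s)) reduces to true regardless of the other variables. If s is false, the antecedent forces (s = F, r = T), and s ∨ ((s & ¬r) ∨ (r ∨ s)) holds there. Either way s ∨ ((s & ¬r) ∨ (r ∨ s)) holds.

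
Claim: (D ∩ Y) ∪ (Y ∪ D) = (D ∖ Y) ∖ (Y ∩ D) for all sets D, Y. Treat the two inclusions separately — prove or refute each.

Only the reverse inclusion holds.

(⊆) This inclusion fails. Take D = ∅, Y = {1}; then 1 ∈ (D ∩ Y) ∪ (Y ∪ D) but 1 ∉ (D ∖ Y) ∖ (Y ∩ D).

(⊇) Let x ∈ (D ∖ Y) ∖ (Y ∩ D). Then x ∈ D and x ∉ Y, from which x ∈ (D ∩ Y) ∪ (Y ∪ D).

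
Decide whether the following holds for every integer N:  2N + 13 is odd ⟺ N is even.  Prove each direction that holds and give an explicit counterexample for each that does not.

(→) This fails: take N = 5. Then 2N + 13 = 23, which is odd, yet N = 5 is odd, not even.

(←) Suppose N is even. Since 2 is even, 2N is even for every N, so 2N + 13 has the same parity as 13, which is odd. Hence 2N + 13 is odd.

Only the reverse direction holds.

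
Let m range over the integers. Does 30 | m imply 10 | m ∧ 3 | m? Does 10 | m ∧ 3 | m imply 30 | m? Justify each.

Both directions hold.

(⟸) Suppose 10 ∣ m and 3 ∣ m. Any common multiple of 10 and 3 is a multiple of their lcm; here gcd(10, 3) = 1, so lcm(10, 3) = 10·3 = 30, so 30 ∣ m.

(⟹) If 30 ∣ m, write m = 30q. Since 30 = 3·10, m = 10·(3q), so 10 ∣ m; and since 30 = 10·3, m = 3·(10q), so 3 ∣ m.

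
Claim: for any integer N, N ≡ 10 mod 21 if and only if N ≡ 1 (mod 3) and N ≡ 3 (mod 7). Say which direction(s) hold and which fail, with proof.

Both implications hold.

[⇒] Suppose N ≡ 10 (mod 21); write N = 21j + 10. Since 3 ∣ 21, reducing mod 3 gives N ≡ 10 ≡ 1 (mod 3); since 7 ∣ 21, reducing mod 7 gives N ≡ 10 ≡ 3 (mod 7).

[⇐] Conversely, if N ≡ 1 (mod 3) and N ≡ 3 (mod 7), then by the Chinese remainder theorem N ≡ 10 (mod 21). This is exactly N ≡ 10 (mod 21).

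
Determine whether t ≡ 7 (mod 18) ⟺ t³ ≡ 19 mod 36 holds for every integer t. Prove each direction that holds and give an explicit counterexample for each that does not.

[⇒] This fails: take t = 25. Then 25 ≡ 7 (mod 18), but 25³ = 15625 ≡ 1 (mod 36), not 19.

[⇐] This fails: take t = 19. Then 19³ = 6859 ≡ 19 (mod 36), yet 19 ≡ 1 (mod 18), not 7.

(⇒) fails and (⇐) fails.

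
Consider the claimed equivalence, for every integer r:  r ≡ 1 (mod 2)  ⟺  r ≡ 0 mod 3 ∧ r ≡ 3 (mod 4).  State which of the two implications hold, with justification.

(⟹) This fails: r = 1 gives 1 ≡ 1 (mod 2) but 1 ≡ 1 (mod 3), so the conjunction on the right does not hold.

(⟸) Conversely, if r ≡ 0 (mod 3) and r ≡ 3 (mod 4), then by the Chinese remainder theorem r ≡ 3 (mod 12). Since 3 ≡ 1 (mod 2) and 2 ∣ 12, we get r ≡ 1 (mod 2).

Only the reverse direction holds.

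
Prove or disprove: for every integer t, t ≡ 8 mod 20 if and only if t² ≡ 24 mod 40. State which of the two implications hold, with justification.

(⟹) Suppose t ≡ 8 (mod 20). Working modulo 40, t ∈ {8, 28}; for each such r, r² ≡ 24 (mod 40).

(⟸) This fails: take t = 12. Then 12² = 144 ≡ 24 (mod 40), yet 12 ≡ 12 (mod 20), not 8.

Only the forward direction holds.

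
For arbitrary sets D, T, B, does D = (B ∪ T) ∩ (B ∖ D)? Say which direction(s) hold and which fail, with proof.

(⊆) fails and (⊇) fails.

Forward inclusion. This inclusion fails. Take D = {1}, T = ∅, B = ∅; then 1 ∈ D but 1 ∉ (B ∪ T) ∩ (B ∖ D).

Reverse inclusion. This inclusion fails. Take D = ∅, T = ∅, B = {1}; then 1 ∈ (B ∪ T) ∩ (B ∖ D) but 1 ∉ D.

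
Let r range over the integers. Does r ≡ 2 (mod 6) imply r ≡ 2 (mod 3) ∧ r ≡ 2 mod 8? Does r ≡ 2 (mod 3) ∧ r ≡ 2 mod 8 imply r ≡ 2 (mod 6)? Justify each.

Forward direction. This fails: r = 8 gives 8 ≡ 2 (mod 6) but 8 ≡ 0 (mod 8), so the conjunction on the right does not hold.

Converse. If r ≡ 2 (mod 3) and r ≡ 2 (mod 8), then by the Chinese remainder theorem r ≡ 2 (mod 24). Since 2 ≡ 2 (mod 6) and 6 ∣ 24, we get r ≡ 2 (mod 6).

(⇒) fails; (⇐) holds.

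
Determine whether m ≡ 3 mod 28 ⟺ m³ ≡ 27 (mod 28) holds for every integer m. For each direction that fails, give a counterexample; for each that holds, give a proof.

(⇐) This fails: take m = 19. Then 19³ = 6859 ≡ 27 (mod 28), yet 19 ≡ 19 (mod 28), not 3.

(⇒) Suppose m ≡ 3 mod 28. Write m = 28j + 3. Then (28j + 3)³ = 21952j³ + 7056j² + 756j + 27 = 28(784j³ + 252j² + 27j) + 27, so m³ ≡ 27 (mod 28).

Only the forward implication holds.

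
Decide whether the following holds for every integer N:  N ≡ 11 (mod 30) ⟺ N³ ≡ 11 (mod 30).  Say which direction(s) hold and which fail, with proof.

(⇐) Suppose N³ ≡ 11 (mod 30). The only residue r in {0, …, 29} with r³ ≡ 11 (mod 30) is r = 11, so N ≡ 11 (mod 30).

(⇒) Suppose N ≡ 11 (mod 30). Write N = 30j + 11. Then (30j + 11)³ = 27000j³ + 29700j² + 10890j + 1331 = 30(900j³ + 990j² + 363j + 44) + 11, so N³ ≡ 11 (mod 30).

Equivalent; both directions hold.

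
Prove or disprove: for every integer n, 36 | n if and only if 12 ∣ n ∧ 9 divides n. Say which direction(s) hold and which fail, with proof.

Both implications hold.

Forward direction. If 36 ∣ n, write n = 36q. Since 36 = 3·12, n = 12·(3q), so 12 ∣ n; and since 36 = 4·9, n = 9·(4q), so 9 ∣ n.

Converse. Suppose 12 ∣ n and 9 ∣ n. Any common multiple of 12 and 9 is a multiple of their lcm; here lcm(12, 9) = 12·9/gcd(12, 9) = 108/3 = 36, so 36 ∣ n.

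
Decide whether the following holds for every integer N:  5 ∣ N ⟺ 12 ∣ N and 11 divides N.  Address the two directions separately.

(⟹) This fails: take N = 5. Certainly 5 ∣ 5, but 12 ∤ 5.

(⟸) This fails: take N = 132. Both 12 ∣ 132 and 11 ∣ 132, yet 132 is not a multiple of 5 (since 132 = 26·5 + 2), so 5 ∤ 132.

Neither direction holds.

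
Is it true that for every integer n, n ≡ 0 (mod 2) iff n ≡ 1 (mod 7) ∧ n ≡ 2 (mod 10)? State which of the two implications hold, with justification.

Only the reverse direction holds.

(→) This fails: n = 0 gives 0 ≡ 0 (mod 2) but 0 ≡ 0 (mod 7), so the conjunction on the right does not hold.

(←) Conversely, if n ≡ 1 (mod 7) and n ≡ 2 (mod 10), then by the Chinese remainder theorem n ≡ 22 (mod 70). Since 22 ≡ 0 (mod 2) and 2 ∣ 70, we get n ≡ 0 (mod 2).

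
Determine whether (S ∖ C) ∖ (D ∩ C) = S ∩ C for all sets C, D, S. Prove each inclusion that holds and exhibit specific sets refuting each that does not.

(⊆) fails and (⊇) fails.

(⟹) This inclusion fails. Take C = ∅, D = ∅, S = {1}; then 1 ∈ (S ∖ C) ∖ (D ∩ C) but 1 ∉ S ∩ C.

(⟸) This inclusion fails. Take C = {1}, D = ∅, S = {1}; then 1 ∈ S ∩ C but 1 ∉ (S ∖ C) ∖ (D ∩ C).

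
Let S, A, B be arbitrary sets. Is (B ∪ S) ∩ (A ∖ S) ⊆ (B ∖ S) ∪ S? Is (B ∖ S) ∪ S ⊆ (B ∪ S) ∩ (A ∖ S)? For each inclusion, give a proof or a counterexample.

The sets are not equal: only the forward inclusion holds.

(⊆) Let x ∈ (B ∪ S) ∩ (A ∖ S). Then x ∈ A ∩ B and x ∉ S, from which x ∈ (B ∖ S) ∪ S.

(⊇) This inclusion fails. Take S = {1}, A = ∅, B = ∅; then 1 ∈ (B ∖ S) ∪ S but 1 ∉ (B ∪ S) ∩ (A ∖ S).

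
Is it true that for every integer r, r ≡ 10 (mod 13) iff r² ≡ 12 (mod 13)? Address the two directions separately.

(→) This fails: take r = 10. Then 10 ≡ 10 (mod 13), but 10² = 100 ≡ 9 (mod 13), not 12.

(←) This fails: take r = 5. Then 5² = 25 ≡ 12 (mod 13), yet 5 ≡ 5 (mod 13), not 10.

Neither direction holds.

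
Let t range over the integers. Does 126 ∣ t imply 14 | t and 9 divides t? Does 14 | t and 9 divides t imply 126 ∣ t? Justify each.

(←) Suppose 14 ∣ t and 9 ∣ t. Any common multiple of 14 and 9 is a multiple of their lcm; here gcd(14, 9) = 1, so lcm(14, 9) = 14·9 = 126, so 126 ∣ t.

(→) If 126 ∣ t, write t = 126q. Since 126 = 9·14, t = 14·(9q), so 14 ∣ t; and since 126 = 14·9, t = 9·(14q), so 9 ∣ t.

Both directions hold.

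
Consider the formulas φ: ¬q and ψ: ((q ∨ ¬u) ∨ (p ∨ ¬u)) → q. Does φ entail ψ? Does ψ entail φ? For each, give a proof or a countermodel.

Neither direction holds.

(⇒) This fails. Under p = F, q = F, u = F, the left side is true but the right side is false.

(⇐) This fails. Under p = F, q = T, u = F, the left side is false but the right side is true.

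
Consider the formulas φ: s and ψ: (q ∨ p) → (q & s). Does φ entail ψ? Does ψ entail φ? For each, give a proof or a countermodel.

Neither direction holds.

(→) This fails. Under q = F, s = T, p = T, the left side is true but the right side is false.

(←) This fails. Under q = F, s = F, p = F, the left side is false but the right side is true.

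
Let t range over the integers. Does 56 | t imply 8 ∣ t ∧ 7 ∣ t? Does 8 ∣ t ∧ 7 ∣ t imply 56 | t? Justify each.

[⇒] If 56 ∣ t, write t = 56q. Since 56 = 7·8, t = 8·(7q), so 8 ∣ t; and since 56 = 8·7, t = 7·(8q), so 7 ∣ t.

[⇐] Suppose 8 ∣ t and 7 ∣ t. Any common multiple of 8 and 7 is a multiple of their lcm; here gcd(8, 7) = 1, so lcm(8, 7) = 8·7 = 56, so 56 ∣ t.

Both directions hold; the statement is true.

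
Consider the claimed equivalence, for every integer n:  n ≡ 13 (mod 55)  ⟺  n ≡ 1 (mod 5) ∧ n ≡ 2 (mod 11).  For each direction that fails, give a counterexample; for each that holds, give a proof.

Forward direction. This fails: n = 13 gives 13 ≡ 13 (mod 55) but 13 ≡ 3 (mod 5), so the conjunction on the right does not hold.

Converse. This fails: n = 46 satisfies both congruences on the right (46 ≡ 1 mod 5 and 46 ≡ 2 mod 11) yet 46 ≡ 46 (mod 55), not 13.

Neither direction holds.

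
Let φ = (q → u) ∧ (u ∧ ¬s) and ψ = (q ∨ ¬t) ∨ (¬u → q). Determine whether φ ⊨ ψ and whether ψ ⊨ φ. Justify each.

Only the forward direction holds.

(⟸) This fails. Under t = F, s = F, u = F, q = F, the left side is false but the right side is true.

(⟹) Assume the antecedent. If t is true, the antecedent forces (t = T, s = F, u = T, q = F) or (t = T, s = F, u = T, q = T), and (q ∨ ¬t) ∨ (¬u → q) holds there. If t is false, (q ∨ ¬t) ∨ (¬u → q) reduces to true regardless of the other variables. Either way (q ∨ ¬t) ∨ (¬u → q) holds.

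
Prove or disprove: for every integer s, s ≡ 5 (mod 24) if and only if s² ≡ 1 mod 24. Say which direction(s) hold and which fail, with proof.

Not equivalent: only (⇒) holds.

(⟹) Suppose s ≡ 5 (mod 24). Write s = 24j + 5. Then (24j + 5)² = 576j² + 240j + 25 = 24(24j² + 10j + 1) + 1, so s² ≡ 1 (mod 24).

(⟸) This fails: take s = 1. Then 1² = 1 ≡ 1 (mod 24), yet 1 ≡ 1 (mod 24), not 5.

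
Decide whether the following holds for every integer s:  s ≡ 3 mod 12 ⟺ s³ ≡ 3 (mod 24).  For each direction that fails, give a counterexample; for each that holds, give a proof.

[⇒] This fails: take s = 15. Then 15 ≡ 3 (mod 12), but 15³ = 3375 ≡ 15 (mod 24), not 3.

[⇐] Conversely, the residues r modulo 24 with r³ ≡ 3 (mod 24) are exactly {3}, and each is ≡ 3 (mod 12).

The forward direction fails; the converse holds.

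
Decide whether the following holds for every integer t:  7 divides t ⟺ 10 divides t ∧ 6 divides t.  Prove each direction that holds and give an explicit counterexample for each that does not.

Neither implication holds.

Forward direction. This fails: take t = 7. Certainly 7 ∣ 7, but 10 ∤ 7.

Converse. This fails: take t = 30. Both 10 ∣ 30 and 6 ∣ 30, yet 30 is not a multiple of 7 (since 30 = 4·7 + 2), so 7 ∤ 30.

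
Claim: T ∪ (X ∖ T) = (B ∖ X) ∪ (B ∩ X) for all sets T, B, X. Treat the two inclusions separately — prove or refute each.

(⊆) This inclusion fails. Take T = {1}, B = ∅, X = ∅; then 1 ∈ T ∪ (X ∖ T) but 1 ∉ (B ∖ X) ∪ (B ∩ X).

(⊇) This inclusion fails. Take T = ∅, B = {1}, X = ∅; then 1 ∈ (B ∖ X) ∪ (B ∩ X) but 1 ∉ T ∪ (X ∖ T).

Both inclusions fail.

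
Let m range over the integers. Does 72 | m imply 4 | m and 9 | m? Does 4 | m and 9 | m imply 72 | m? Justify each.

(⇒) holds; (⇐) fails.

Converse. This fails: take m = 36. Both 4 ∣ 36 and 9 ∣ 36, yet 36 is not a multiple of 72 (since 36 = 0·72 + 36), so 72 ∤ 36.

Forward direction. If 72 ∣ m, write m = 72q. Since 72 = 18·4, m = 4·(18q), so 4 ∣ m; and since 72 = 8·9, m = 9·(8q), so 9 ∣ m.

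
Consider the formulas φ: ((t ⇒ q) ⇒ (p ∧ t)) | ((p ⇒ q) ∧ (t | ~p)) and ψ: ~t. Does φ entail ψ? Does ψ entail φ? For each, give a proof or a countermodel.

Neither direction holds.

(⇒) This fails. Under t = T, p = F, q = F, the left side is true but the right side is false.

(⇐) This fails. Under t = F, p = T, q = F, the left side is false but the right side is true.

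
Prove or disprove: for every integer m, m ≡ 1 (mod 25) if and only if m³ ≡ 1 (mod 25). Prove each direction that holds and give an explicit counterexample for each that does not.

(⟹) Suppose m ≡ 1 (mod 25). Write m = 25j + 1. Then (25j + 1)³ = 15625j³ + 1875j² + 75j + 1 = 25(625j³ + 75j² + 3j) + 1, so m³ ≡ 1 (mod 25).

(⟸) Conversely, suppose m³ ≡ 1 (mod 25). The only residue r in {0, …, 24} with r³ ≡ 1 (mod 25) is r = 1, so m ≡ 1 (mod 25).

Equivalent; both directions hold.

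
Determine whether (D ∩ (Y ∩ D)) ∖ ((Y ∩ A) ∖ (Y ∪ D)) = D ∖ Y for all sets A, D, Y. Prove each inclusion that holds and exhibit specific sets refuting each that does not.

(⟹) This inclusion fails. Take A = ∅, D = {1}, Y = {1}; then 1 ∈ (D ∩ (Y ∩ D)) ∖ ((Y ∩ A) ∖ (Y ∪ D)) but 1 ∉ D ∖ Y.

(⟸) This inclusion fails. Take A = ∅, D = {1}, Y = ∅; then 1 ∈ D ∖ Y but 1 ∉ (D ∩ (Y ∩ D)) ∖ ((Y ∩ A) ∖ (Y ∪ D)).

Both inclusions fail.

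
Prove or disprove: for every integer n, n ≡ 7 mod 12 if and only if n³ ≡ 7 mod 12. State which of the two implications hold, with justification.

Both directions hold; the statement is true.

(⇒) Suppose n ≡ 7 mod 12. Write n = 12j + 7. Then (12j + 7)³ = 1728j³ + 3024j² + 1764j + 343 = 12(144j³ + 252j² + 147j + 28) + 7, so n³ ≡ 7 (mod 12).

(⇐) For the converse, argue contrapositively. If n ≢ 7 (mod 12), then n is congruent to one of 0, 1, 2, 3, 4, 5, 6, 8, 9, 10, 11 modulo 12, and these give n³ ≡ 0, 1, 8, 3, 4, 5, 0, 8, 9, 4, 11 respectively — never 7.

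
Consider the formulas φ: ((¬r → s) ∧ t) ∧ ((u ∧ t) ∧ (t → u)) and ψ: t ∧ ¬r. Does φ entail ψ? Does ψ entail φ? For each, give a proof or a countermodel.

(→) This fails. Under s = F, u = T, r = T, t = T, the left side is true but the right side is false.

(←) This fails. Under s = F, u = F, r = F, t = T, the left side is false but the right side is true.

(⇒) fails and (⇐) fails.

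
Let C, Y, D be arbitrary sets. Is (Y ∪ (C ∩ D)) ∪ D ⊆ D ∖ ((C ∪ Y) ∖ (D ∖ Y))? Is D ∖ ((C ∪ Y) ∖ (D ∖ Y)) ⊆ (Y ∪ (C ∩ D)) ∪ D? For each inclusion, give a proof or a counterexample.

(⟹) This inclusion fails. Take C = ∅, Y = {1}, D = ∅; then 1 ∈ (Y ∪ (C ∩ D)) ∪ D but 1 ∉ D ∖ ((C ∪ Y) ∖ (D ∖ Y)).

(⟸) Let x ∈ D ∖ ((C ∪ Y) ∖ (D ∖ Y)). Then either x ∈ D and x ∉ C, Y; or x ∈ C ∩ D and x ∉ Y. In each case x ∈ (Y ∪ (C ∩ D)) ∪ D, so D ∖ ((C ∪ Y) ∖ (D ∖ Y)) ⊆ (Y ∪ (C ∩ D)) ∪ D.

Only the reverse inclusion holds.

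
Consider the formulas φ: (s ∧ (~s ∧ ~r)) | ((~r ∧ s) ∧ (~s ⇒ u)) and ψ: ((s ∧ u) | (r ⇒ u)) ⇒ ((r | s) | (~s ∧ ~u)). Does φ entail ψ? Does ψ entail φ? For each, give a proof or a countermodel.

Only the forward direction holds.

(→) Assume the antecedent. If u is true, the antecedent forces (u = T, r = F, s = T), and the consequent holds there. If u is false, the consequent reduces to true regardless of the other variables. Either way the consequent holds.

(←) This fails. Under u = F, r = F, s = F, the left side is false but the right side is true.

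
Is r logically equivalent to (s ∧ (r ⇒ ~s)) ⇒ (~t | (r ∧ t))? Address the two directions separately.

(⇒) holds; (⇐) fails.

(⟹) Assume the antecedent. If r is true, the consequent reduces to true regardless of the other variables. If r is false, the antecedent cannot hold. Either way the consequent holds.

(⟸) This fails. Under r = F, t = F, s = F, the left side is false but the right side is true.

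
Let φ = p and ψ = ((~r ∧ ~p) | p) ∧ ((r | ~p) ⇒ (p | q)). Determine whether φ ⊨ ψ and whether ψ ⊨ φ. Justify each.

[⇐] This fails. Under p = F, q = T, r = F, the left side is false but the right side is true.

[⇒] Assume the antecedent. If p is true, the consequent reduces to true regardless of the other variables. If p is false, the antecedent cannot hold. Either way the consequent holds.

Only the forward direction holds.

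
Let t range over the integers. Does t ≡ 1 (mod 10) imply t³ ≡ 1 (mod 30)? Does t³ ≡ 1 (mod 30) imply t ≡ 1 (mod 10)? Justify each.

(⇒) This fails: take t = 11. Then 11 ≡ 1 (mod 10), but 11³ = 1331 ≡ 11 (mod 30), not 1.

(⇐) Conversely, the residues r modulo 30 with r³ ≡ 1 (mod 30) are exactly {1}, and each is ≡ 1 (mod 10).

Only the reverse direction holds.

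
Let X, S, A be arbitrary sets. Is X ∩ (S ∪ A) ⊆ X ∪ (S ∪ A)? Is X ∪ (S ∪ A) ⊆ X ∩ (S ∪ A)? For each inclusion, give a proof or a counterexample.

The sets are not equal: only the forward inclusion holds.

(⟸) This inclusion fails. Take X = {1}, S = ∅, A = ∅; then 1 ∈ X ∪ (S ∪ A) but 1 ∉ X ∩ (S ∪ A).

(⟹) Let x ∈ X ∩ (S ∪ A). Then either x ∈ X ∩ S and x ∉ A; or x ∈ X ∩ A and x ∉ S; or x ∈ X ∩ S ∩ A. In each case x ∈ X ∪ (S ∪ A), so X ∩ (S ∪ A) ⊆ X ∪ (S ∪ A).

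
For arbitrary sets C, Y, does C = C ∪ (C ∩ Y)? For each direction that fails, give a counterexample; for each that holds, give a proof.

(⟹) Let x ∈ C. Then either x ∈ C and x ∉ Y; or x ∈ C ∩ Y. In each case x ∈ C ∪ (C ∩ Y), so C ⊆ C ∪ (C ∩ Y).

(⟸) Let x ∈ C ∪ (C ∩ Y). Then either x ∈ C and x ∉ Y; or x ∈ C ∩ Y. In each case x ∈ C, so C ∪ (C ∩ Y) ⊆ C.

The two sets are equal.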